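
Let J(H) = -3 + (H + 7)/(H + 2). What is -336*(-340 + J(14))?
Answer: 114807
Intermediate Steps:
J(H) = -3 + (7 + H)/(2 + H)
-336*(-340 + J(14)) = -336*(-340 + (1 - 2*14)/(2 + 14)) = -336*(-340 + (1 - 28)/16) = -336*(-340 + (1/16)*(-27)) = -336*(-340 - 27/16) = -336*(-5467/16) = 114807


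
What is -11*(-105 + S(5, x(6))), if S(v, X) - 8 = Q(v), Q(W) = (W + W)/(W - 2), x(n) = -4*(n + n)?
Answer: 3091/3 ≈ 1030.3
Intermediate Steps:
x(n) = -8*n
Q(W) = 2*W/(-2 + W) (Q(W) = (2*W)/(-2 + W) = 2*W/(-2 + W))
S(v, X) = 8 + 2*v/(-2 + v)
-11*(-105 + S(5, x(6))) = -11*(-105 + 2*(-8 + 5*5)/(-2 + 5)) = -11*(-105 + 2*(-8 + 25)/3) = -11*(-105 + 2*(⅓)*17) = -11*(-105 + 34/3) = -11*(-281/3) = 3091/3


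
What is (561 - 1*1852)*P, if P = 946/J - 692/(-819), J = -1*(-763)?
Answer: -240268010/89271 ≈ -2691.4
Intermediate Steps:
J = 763
P = 186110/89271 (P = 946/763 - 692/(-819) = 946*(1/763) - 692*(-1/819) = 946/763 + 692/819 = 186110/89271 ≈ 2.0848)
(561 - 1*1852)*P = (561 - 1*1852)*(186110/89271) = (561 - 1852)*(186110/89271) = -1291*186110/89271 = -240268010/89271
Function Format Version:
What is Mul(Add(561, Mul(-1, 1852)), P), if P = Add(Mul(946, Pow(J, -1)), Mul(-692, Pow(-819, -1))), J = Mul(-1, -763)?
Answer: Rational(-240268010, 89271) ≈ -2691.4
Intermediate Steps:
J = 763
P = Rational(186110, 89271) (P = Add(Mul(946, Pow(763, -1)), Mul(-692, Pow(-819, -1))) = Add(Mul(946, Rational(1, 763)), Mul(-692, Rational(-1, 819))) = Add(Rational(946, 763), Rational(692, 819)) = Rational(186110, 89271) ≈ 2.0848)
Mul(Add(561, Mul(-1, 1852)), P) = Mul(Add(561, Mul(-1, 1852)), Rational(186110, 89271)) = Mul(Add(561, -1852), Rational(186110, 89271)) = Mul(-1291, Rational(186110, 89271)) = Rational(-240268010, 89271)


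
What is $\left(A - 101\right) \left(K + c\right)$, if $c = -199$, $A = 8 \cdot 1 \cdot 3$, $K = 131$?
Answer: $5236$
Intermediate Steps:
$A = 24$ ($A = 8 \cdot 3 = 24$)
$\left(A - 101\right) \left(K + c\right) = \left(24 - 101\right) \left(131 - 199\right) = \left(-77\right) \left(-68\right) = 5236$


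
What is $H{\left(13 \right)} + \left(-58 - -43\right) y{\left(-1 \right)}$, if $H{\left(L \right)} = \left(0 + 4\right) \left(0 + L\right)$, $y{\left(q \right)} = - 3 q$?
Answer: $7$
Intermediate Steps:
$H{\left(L \right)} = 4 L$
$H{\left(13 \right)} + \left(-58 - -43\right) y{\left(-1 \right)} = 4 \cdot 13 + \left(-58 - -43\right) \left(\left(-3\right) \left(-1\right)\right) = 52 + \left(-58 + 43\right) 3 = 52 - 45 = 7$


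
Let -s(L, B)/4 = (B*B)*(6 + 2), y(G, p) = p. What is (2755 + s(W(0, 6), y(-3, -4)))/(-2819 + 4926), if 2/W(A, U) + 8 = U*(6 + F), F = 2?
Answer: 2243/2107 ≈ 1.0645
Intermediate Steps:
W(A, U) = 2/(-8 + 8*U) (W(A, U) = 2/(-8 + U*(6 + 2)) = 2/(-8 + U*8) = 2/(-8 + 8*U))
s(L, B) = -32*B**2 (s(L, B) = -4*B*B*(6 + 2) = -4*B**2*8 = -32*B**2)
(2755 + s(W(0, 6), y(-3, -4)))/(-2819 + 4926) = (2755 - 32*(-4)**2)/(-2819 + 4926) = (2755 - 32*16)/2107 = (2755 - 512)*(1/2107) = 2243*(1/2107) = 2243/2107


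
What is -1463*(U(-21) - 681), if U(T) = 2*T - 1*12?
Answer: 1075305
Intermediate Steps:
U(T) = -12 + 2*T (U(T) = 2*T - 12 = -12 + 2*T)
-1463*(U(-21) - 681) = -1463*((-12 + 2*(-21)) - 681) = -1463*((-12 - 42) - 681) = -1463*(-54 - 681) = -1463*(-735) = 1075305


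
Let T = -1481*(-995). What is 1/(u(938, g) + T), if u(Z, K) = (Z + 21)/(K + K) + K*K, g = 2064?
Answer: 4128/23668677407 ≈ 1.7441e-7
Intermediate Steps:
T = 1473595
u(Z, K) = K² + (21 + Z)/(2*K) (u(Z, K) = (21 + Z)/((2*K)) + K² = (21 + Z)*(1/(2*K)) + K² = (21 + Z)/(2*K) + K² = K² + (21 + Z)/(2*K))
1/(u(938, g) + T) = 1/((½)*(21 + 938 + 2*2064³)/2064 + 1473595) = 1/((½)*(1/2064)*(21 + 938 + 2*8792838144) + 1473595) = 1/((½)*(1/2064)*(21 + 938 + 17585676288) + 1473595) = 1/((½)*(1/2064)*17585677247 + 1473595) = 1/(17585677247/4128 + 1473595) = 1/(23668677407/4128) = 4128/23668677407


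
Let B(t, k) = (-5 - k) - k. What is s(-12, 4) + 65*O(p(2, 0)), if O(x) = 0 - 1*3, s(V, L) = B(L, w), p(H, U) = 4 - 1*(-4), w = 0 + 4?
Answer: -208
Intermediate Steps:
w = 4
p(H, U) = 8 (p(H, U) = 4 + 4 = 8)
B(t, k) = -5 - 2*k
s(V, L) = -13 (s(V, L) = -5 - 2*4 = -5 - 8 = -13)
O(x) = -3 (O(x) = 0 - 3 = -3)
s(-12, 4) + 65*O(p(2, 0)) = -13 + 65*(-3) = -13 - 195 = -208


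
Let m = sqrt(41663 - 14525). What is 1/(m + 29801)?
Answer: 29801/888072463 - sqrt(27138)/888072463 ≈ 3.3371e-5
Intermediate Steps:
m = sqrt(27138) ≈ 164.74
1/(m + 29801) = 1/(sqrt(27138) + 29801) = 1/(29801 + sqrt(27138))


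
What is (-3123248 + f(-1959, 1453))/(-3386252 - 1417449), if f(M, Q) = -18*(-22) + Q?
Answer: 3121399/4803701 ≈ 0.64979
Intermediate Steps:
f(M, Q) = 396 + Q
(-3123248 + f(-1959, 1453))/(-3386252 - 1417449) = (-3123248 + (396 + 1453))/(-3386252 - 1417449) = (-3123248 + 1849)/(-4803701) = -3121399*(-1/4803701) = 3121399/4803701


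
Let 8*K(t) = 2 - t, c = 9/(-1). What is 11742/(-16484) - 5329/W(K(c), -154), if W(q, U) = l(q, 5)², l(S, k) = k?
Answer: -44068393/206050 ≈ -213.87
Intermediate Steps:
c = -9 (c = 9*(-1) = -9)
K(t) = ¼ - t/8 (K(t) = (2 - t)/8 = ¼ - t/8)
W(q, U) = 25 (W(q, U) = 5² = 25)
11742/(-16484) - 5329/W(K(c), -154) = 11742/(-16484) - 5329/25 = 11742*(-1/16484) - 5329*1/25 = -5871/8242 - 5329/25 = -44068393/206050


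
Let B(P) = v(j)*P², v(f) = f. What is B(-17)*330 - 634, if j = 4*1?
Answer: 380846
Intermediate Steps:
j = 4
B(P) = 4*P²
B(-17)*330 - 634 = (4*(-17)²)*330 - 634 = (4*289)*330 - 634 = 1156*330 - 634 = 381480 - 634 = 380846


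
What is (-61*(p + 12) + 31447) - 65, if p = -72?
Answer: 35042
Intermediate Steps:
(-61*(p + 12) + 31447) - 65 = (-61*(-72 + 12) + 31447) - 65 = (-61*(-60) + 31447) - 65 = (3660 + 31447) - 65 = 35107 - 65 = 35042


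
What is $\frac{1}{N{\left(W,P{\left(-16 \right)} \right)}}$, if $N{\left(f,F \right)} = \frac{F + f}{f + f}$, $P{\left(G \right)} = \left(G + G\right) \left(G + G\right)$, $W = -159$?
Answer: $- \frac{318}{865} \approx -0.36763$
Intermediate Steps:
$P{\left(G \right)} = 4 G^{2}$ ($P{\left(G \right)} = 2 G 2 G = 4 G^{2}$)
$N{\left(f,F \right)} = \frac{F + f}{2 f}$
$\frac{1}{N{\left(W,P{\left(-16 \right)} \right)}} = \frac{1}{\frac{1}{2} \frac{1}{-159} \left(4 \left(-16\right)^{2} - 159\right)} = \frac{1}{\frac{1}{2} \left(- \frac{1}{159}\right) \left(4 \cdot 256 - 159\right)} = \frac{1}{\frac{1}{2} \left(- \frac{1}{159}\right) \left(1024 - 159\right)} = \frac{1}{\frac{1}{2} \left(- \frac{1}{159}\right) 865} = \frac{1}{- \frac{865}{318}} = - \frac{318}{865}$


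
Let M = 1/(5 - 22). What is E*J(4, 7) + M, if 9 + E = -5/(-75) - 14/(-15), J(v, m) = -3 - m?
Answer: 1359/17 ≈ 79.941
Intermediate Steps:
M = -1/17 (M = 1/(-17) = -1/17 ≈ -0.058824)
E = -8 (E = -9 + (-5/(-75) - 14/(-15)) = -9 + (-5*(-1/75) - 14*(-1/15)) = -9 + (1/15 + 14/15) = -9 + 1 = -8)
E*J(4, 7) + M = -8*(-3 - 1*7) - 1/17 = -8*(-3 - 7) - 1/17 = -8*(-10) - 1/17 = 80 - 1/17 = 1359/17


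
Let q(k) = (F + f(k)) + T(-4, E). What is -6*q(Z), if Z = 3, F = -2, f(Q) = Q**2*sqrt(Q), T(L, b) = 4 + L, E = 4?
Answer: 12 - 54*sqrt(3) ≈ -81.531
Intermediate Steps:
f(Q) = Q**(5/2)
q(k) = -2 + k**(5/2) (q(k) = (-2 + k**(5/2)) + (4 - 4) = (-2 + k**(5/2)) + 0 = -2 + k**(5/2))
-6*q(Z) = -6*(-2 + 3**(5/2)) = -6*(-2 + 9*sqrt(3)) = 12 - 54*sqrt(3)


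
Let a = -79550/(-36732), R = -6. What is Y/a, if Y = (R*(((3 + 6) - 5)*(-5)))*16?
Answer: 7052544/7955 ≈ 886.55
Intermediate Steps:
a = 39775/18366 (a = -79550*(-1/36732) = 39775/18366 ≈ 2.1657)
Y = 1920 (Y = -6*((3 + 6) - 5)*(-5)*16 = -6*(9 - 5)*(-5)*16 = -24*(-5)*16 = -6*(-20)*16 = 120*16 = 1920)
Y/a = 1920/(39775/18366) = 1920*(18366/39775) = 7052544/7955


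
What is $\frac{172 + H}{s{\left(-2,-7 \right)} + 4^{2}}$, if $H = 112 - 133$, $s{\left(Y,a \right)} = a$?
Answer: $\frac{151}{9} \approx 16.778$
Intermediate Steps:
$H = -21$
$\frac{172 + H}{s{\left(-2,-7 \right)} + 4^{2}} = \frac{172 - 21}{-7 + 4^{2}} = \frac{151}{-7 + 16} = \frac{151}{9}$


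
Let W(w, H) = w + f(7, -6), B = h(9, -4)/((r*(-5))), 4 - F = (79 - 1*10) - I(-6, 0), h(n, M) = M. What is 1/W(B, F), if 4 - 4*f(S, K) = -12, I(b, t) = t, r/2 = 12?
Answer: 30/121 ≈ 0.24793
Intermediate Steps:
r = 24 (r = 2*12 = 24)
f(S, K) = 4 (f(S, K) = 1 - 1/4*(-12) = 1 + 3 = 4)
F = -65 (F = 4 - ((79 - 1*10) - 1*0) = 4 - ((79 - 10) + 0) = 4 - (69 + 0) = 4 - 1*69 = 4 - 69 = -65)
B = 1/30 (B = -4/(24*(-5)) = -4/(-120) = -4*(-1/120) = 1/30 ≈ 0.033333)
W(w, H) = 4 + w (W(w, H) = w + 4 = 4 + w)
1/W(B, F) = 1/(4 + 1/30) = 1/(121/30) = 30/121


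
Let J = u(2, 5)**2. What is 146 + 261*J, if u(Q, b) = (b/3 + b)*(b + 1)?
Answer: 417746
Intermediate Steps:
u(Q, b) = 4*b*(1 + b)/3 (u(Q, b) = (b*(1/3) + b)*(1 + b) = (b/3 + b)*(1 + b) = (4*b/3)*(1 + b) = 4*b*(1 + b)/3)
J = 1600 (J = ((4/3)*5*(1 + 5))**2 = ((4/3)*5*6)**2 = 40**2 = 1600)
146 + 261*J = 146 + 261*1600 = 146 + 417600 = 417746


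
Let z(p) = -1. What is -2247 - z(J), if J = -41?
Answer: -2246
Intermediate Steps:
-2247 - z(J) = -2247 - 1*(-1) = -2247 + 1 = -2246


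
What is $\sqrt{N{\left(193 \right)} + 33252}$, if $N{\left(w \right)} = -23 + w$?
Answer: $\sqrt{33422} \approx 182.82$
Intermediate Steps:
$\sqrt{N{\left(193 \right)} + 33252} = \sqrt{\left(-23 + 193\right) + 33252} = \sqrt{170 + 33252} = \sqrt{33422}$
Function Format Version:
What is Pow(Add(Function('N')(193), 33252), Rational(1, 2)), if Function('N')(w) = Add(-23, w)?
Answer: Pow(33422, Rational(1, 2)) ≈ 182.82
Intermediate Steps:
Pow(Add(Function('N')(193), 33252), Rational(1, 2)) = Pow(Add(Add(-23, 193), 33252), Rational(1, 2)) = Pow(Add(170, 33252), Rational(1, 2)) = Pow(33422, Rational(1, 2))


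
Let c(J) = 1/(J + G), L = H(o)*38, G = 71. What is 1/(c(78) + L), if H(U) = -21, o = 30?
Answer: -149/118901 ≈ -0.0012531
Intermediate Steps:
L = -798 (L = -21*38 = -798)
c(J) = 1/(71 + J) (c(J) = 1/(J + 71) = 1/(71 + J))
1/(c(78) + L) = 1/(1/(71 + 78) - 798) = 1/(1/149 - 798) = 1/(-118901/149) = -149/118901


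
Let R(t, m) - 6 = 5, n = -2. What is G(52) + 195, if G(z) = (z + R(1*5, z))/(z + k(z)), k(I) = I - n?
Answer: 20733/106 ≈ 195.59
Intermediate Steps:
R(t, m) = 11 (R(t, m) = 6 + 5 = 11)
k(I) = 2 + I (k(I) = I - 1*(-2) = I + 2 = 2 + I)
G(z) = (11 + z)/(2 + 2*z) (G(z) = (z + 11)/(z + (2 + z)) = (11 + z)/(2 + 2*z))
G(52) + 195 = (11 + 52)/(2*(1 + 52)) + 195 = (1/2)*63/53 + 195 = (1/2)*(1/53)*63 + 195 = 63/106 + 195 = 20733/106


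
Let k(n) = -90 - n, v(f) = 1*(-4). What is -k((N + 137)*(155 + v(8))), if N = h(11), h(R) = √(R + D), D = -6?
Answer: 20777 + 151*√5 ≈ 21115.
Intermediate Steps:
h(R) = √(-6 + R) (h(R) = √(R - 6) = √(-6 + R))
N = √5 (N = √(-6 + 11) = √5 ≈ 2.2361)
v(f) = -4
-k((N + 137)*(155 + v(8))) = -(-90 - (√5 + 137)*(155 - 4)) = -(-90 - (137 + √5)*151) = -(-90 - (20687 + 151*√5)) = -(-90 + (-20687 - 151*√5)) = -(-20777 - 151*√5) = 20777 + 151*√5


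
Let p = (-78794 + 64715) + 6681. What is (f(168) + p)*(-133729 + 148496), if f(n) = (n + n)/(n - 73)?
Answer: -10373433558/95 ≈ -1.0919e+8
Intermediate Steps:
p = -7398 (p = -14079 + 6681 = -7398)
f(n) = 2*n/(-73 + n) (f(n) = (2*n)/(-73 + n) = 2*n/(-73 + n))
(f(168) + p)*(-133729 + 148496) = (2*168/(-73 + 168) - 7398)*(-133729 + 148496) = (2*168/95 - 7398)*14767 = (2*168*(1/95) - 7398)*14767 = (336/95 - 7398)*14767 = -702474/95*14767 = -10373433558/95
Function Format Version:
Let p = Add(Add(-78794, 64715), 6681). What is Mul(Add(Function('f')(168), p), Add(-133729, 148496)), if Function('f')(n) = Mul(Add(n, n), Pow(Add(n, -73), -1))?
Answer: Rational(-10373433558, 95) ≈ -1.0919e+8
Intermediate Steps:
p = -7398 (p = Add(-14079, 6681) = -7398)
Function('f')(n) = Mul(2, n, Pow(Add(-73, n), -1)) (Function('f')(n) = Mul(Mul(2, n), Pow(Add(-73, n), -1)) = Mul(2, n, Pow(Add(-73, n), -1)))
Mul(Add(Function('f')(168), p), Add(-133729, 148496)) = Mul(Add(Mul(2, 168, Pow(Add(-73, 168), -1)), -7398), Add(-133729, 148496)) = Mul(Add(Mul(2, 168, Pow(95, -1)), -7398), 14767) = Mul(Add(Mul(2, 168, Rational(1, 95)), -7398), 14767) = Mul(Add(Rational(336, 95), -7398), 14767) = Mul(Rational(-702474, 95), 14767) = Rational(-10373433558, 95)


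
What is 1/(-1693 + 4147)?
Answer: 1/2454 ≈ 0.00040750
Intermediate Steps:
1/(-1693 + 4147) = 1/2454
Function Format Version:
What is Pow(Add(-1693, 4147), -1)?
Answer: Rational(1, 2454) ≈ 0.00040750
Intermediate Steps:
Pow(Add(-1693, 4147), -1) = Pow(2454, -1) = Rational(1, 2454)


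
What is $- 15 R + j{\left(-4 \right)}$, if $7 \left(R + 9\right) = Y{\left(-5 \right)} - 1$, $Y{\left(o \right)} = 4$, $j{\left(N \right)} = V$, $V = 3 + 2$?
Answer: $\frac{935}{7} \approx 133.57$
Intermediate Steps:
$V = 5$
$j{\left(N \right)} = 5$
$R = - \frac{60}{7}$ ($R = -9 + \frac{4 - 1}{7} = -9 + \frac{1}{7} \cdot 3 = -9 + \frac{3}{7} = - \frac{60}{7} \approx -8.5714$)
$- 15 R + j{\left(-4 \right)} = \left(-15\right) \left(- \frac{60}{7}\right) + 5 = \frac{900}{7} + 5 = \frac{935}{7}$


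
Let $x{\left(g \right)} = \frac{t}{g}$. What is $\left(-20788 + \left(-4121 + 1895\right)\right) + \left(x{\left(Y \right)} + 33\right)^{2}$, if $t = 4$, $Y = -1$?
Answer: $-22173$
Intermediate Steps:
$x{\left(g \right)} = \frac{4}{g}$
$\left(-20788 + \left(-4121 + 1895\right)\right) + \left(x{\left(Y \right)} + 33\right)^{2} = \left(-20788 + \left(-4121 + 1895\right)\right) + \left(\frac{4}{-1} + 33\right)^{2} = \left(-20788 - 2226\right) + \left(4 \left(-1\right) + 33\right)^{2} = -23014 + \left(-4 + 33\right)^{2} = -23014 + 29^{2} = -23014 + 841 = -22173$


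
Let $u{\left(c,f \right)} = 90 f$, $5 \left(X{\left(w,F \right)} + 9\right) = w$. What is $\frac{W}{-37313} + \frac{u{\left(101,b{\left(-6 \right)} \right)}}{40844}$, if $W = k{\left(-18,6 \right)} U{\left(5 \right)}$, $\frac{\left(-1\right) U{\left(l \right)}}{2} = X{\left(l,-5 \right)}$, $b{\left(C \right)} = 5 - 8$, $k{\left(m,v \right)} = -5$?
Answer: $- \frac{3403495}{762006086} \approx -0.0044665$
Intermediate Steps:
$X{\left(w,F \right)} = -9 + \frac{w}{5}$
$b{\left(C \right)} = -3$ ($b{\left(C \right)} = 5 - 8 = -3$)
$U{\left(l \right)} = 18 - \frac{2 l}{5}$ ($U{\left(l \right)} = - 2 \left(-9 + \frac{l}{5}\right) = 18 - \frac{2 l}{5}$)
$W = -80$ ($W = - 5 \left(18 - 2\right) = \left(-5\right) 16 = -80$)
$\frac{W}{-37313} + \frac{u{\left(101,b{\left(-6 \right)} \right)}}{40844} = - \frac{80}{-37313} + \frac{90 \left(-3\right)}{40844} = \left(-80\right) \left(- \frac{1}{37313}\right) - \frac{135}{20422} = \frac{80}{37313} - \frac{135}{20422} = - \frac{3403495}{762006086}$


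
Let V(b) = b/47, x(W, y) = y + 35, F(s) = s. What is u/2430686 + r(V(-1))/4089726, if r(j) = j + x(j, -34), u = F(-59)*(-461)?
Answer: 2614112656417/233609733702846 ≈ 0.011190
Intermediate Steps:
x(W, y) = 35 + y
u = 27199 (u = -59*(-461) = 27199)
V(b) = b/47 (V(b) = b*(1/47) = b/47)
r(j) = 1 + j (r(j) = j + (35 - 34) = j + 1 = 1 + j)
u/2430686 + r(V(-1))/4089726 = 27199/2430686 + (1 + (1/47)*(-1))/4089726 = 27199*(1/2430686) + (1 - 1/47)*(1/4089726) = 27199/2430686 + (46/47)*(1/4089726) = 27199/2430686 + 23/96108561 = 2614112656417/233609733702846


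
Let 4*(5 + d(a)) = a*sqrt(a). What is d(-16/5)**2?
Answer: 2869/125 + 32*I*sqrt(5)/5 ≈ 22.952 + 14.311*I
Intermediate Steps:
d(a) = -5 + a**(3/2)/4 (d(a) = -5 + (a*sqrt(a))/4 = -5 + a**(3/2)/4)
d(-16/5)**2 = (-5 + (-16/5)**(3/2)/4)**2 = (-5 + (-64*I*sqrt(5)/25)/4)**2 = (-5 - 16*I*sqrt(5)/25)**2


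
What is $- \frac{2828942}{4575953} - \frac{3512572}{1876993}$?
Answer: $- \frac{21383268712522}{8589031749329} \approx -2.4896$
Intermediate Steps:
$- \frac{2828942}{4575953} - \frac{3512572}{1876993} = - \frac{21383268712522}{8589031749329}$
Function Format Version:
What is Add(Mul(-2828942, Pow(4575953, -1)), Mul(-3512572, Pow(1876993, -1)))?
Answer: Rational(-21383268712522, 8589031749329) ≈ -2.4896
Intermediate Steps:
Add(Mul(-2828942, Pow(4575953, -1)), Mul(-3512572, Pow(1876993, -1))) = Add(Mul(-2828942, Rational(1, 4575953)), Mul(-3512572, Rational(1, 1876993))) = Add(Rational(-2828942, 4575953), Rational(-3512572, 1876993)) = Rational(-21383268712522, 8589031749329)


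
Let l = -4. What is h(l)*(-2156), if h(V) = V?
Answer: 8624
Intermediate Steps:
h(l)*(-2156) = -4*(-2156) = 8624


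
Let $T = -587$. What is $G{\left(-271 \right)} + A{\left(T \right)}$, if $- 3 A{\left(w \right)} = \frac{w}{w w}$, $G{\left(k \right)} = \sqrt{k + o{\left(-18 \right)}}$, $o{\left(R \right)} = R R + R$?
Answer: $\frac{1}{1761} + \sqrt{35} \approx 5.9166$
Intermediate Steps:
$o{\left(R \right)} = R + R^{2}$ ($o{\left(R \right)} = R^{2} + R = R + R^{2}$)
$G{\left(k \right)} = \sqrt{306 + k}$ ($G{\left(k \right)} = \sqrt{k - 18 \left(1 - 18\right)} = \sqrt{k - -306} = \sqrt{k + 306} = \sqrt{306 + k}$)
$A{\left(w \right)} = - \frac{1}{3 w}$ ($A{\left(w \right)} = - \frac{w \frac{1}{w w}}{3} = - \frac{w \frac{1}{w^{2}}}{3} = - \frac{1}{3 w}$)
$G{\left(-271 \right)} + A{\left(T \right)} = \sqrt{306 - 271} - \frac{1}{3 \left(-587\right)} = \sqrt{35} - - \frac{1}{1761} = \sqrt{35} + \frac{1}{1761} = \frac{1}{1761} + \sqrt{35}$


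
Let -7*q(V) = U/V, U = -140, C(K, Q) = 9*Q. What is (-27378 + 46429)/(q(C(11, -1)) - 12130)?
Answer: -171459/109190 ≈ -1.5703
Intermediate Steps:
q(V) = 20/V (q(V) = -(-20)/V = 20/V)
(-27378 + 46429)/(q(C(11, -1)) - 12130) = (-27378 + 46429)/(20/((9*(-1))) - 12130) = 19051/(20/(-9) - 12130) = 19051/(20*(-⅑) - 12130) = 19051/(-20/9 - 12130) = 19051/(-109190/9) = 19051*(-9/109190) = -171459/109190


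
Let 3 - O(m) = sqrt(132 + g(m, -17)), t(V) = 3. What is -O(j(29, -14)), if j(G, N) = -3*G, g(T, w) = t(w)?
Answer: -3 + 3*sqrt(15) ≈ 8.6190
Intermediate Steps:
g(T, w) = 3
O(m) = 3 - 3*sqrt(15) (O(m) = 3 - sqrt(132 + 3) = 3 - sqrt(135) = 3 - 3*sqrt(15))
-O(j(29, -14)) = -(3 - 3*sqrt(15)) = -3 + 3*sqrt(15)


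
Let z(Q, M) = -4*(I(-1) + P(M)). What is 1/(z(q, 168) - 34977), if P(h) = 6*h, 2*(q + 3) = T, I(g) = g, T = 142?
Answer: -1/39005 ≈ -2.5638e-5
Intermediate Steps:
q = 68 (q = -3 + (½)*142 = -3 + 71 = 68)
z(Q, M) = 4 - 24*M (z(Q, M) = -4*(-1 + 6*M) = 4 - 24*M)
1/(z(q, 168) - 34977) = 1/((4 - 24*168) - 34977) = 1/((4 - 4032) - 34977) = 1/(-4028 - 34977) = 1/(-39005) = -1/39005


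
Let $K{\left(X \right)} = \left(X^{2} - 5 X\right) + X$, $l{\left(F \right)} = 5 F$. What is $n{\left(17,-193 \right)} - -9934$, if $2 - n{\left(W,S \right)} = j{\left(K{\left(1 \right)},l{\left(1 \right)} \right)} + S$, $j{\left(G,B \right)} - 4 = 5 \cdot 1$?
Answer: $10120$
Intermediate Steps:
$K{\left(X \right)} = X^{2} - 4 X$
$j{\left(G,B \right)} = 9$ ($j{\left(G,B \right)} = 4 + 5 \cdot 1 = 4 + 5 = 9$)
$n{\left(W,S \right)} = -7 - S$ ($n{\left(W,S \right)} = 2 - \left(9 + S\right) = -7 - S$)
$n{\left(17,-193 \right)} - -9934 = \left(-7 - -193\right) - -9934 = \left(-7 + 193\right) + 9934 = 186 + 9934 = 10120$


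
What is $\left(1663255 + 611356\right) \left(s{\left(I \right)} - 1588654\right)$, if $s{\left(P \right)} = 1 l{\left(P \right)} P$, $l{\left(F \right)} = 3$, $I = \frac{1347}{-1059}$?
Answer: $- \frac{1275593225749699}{353} \approx -3.6136 \cdot 10^{12}$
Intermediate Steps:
$I = - \frac{449}{353}$ ($I = 1347 \left(- \frac{1}{1059}\right) = - \frac{449}{353} \approx -1.272$)
$s{\left(P \right)} = 3 P$ ($s{\left(P \right)} = 1 \cdot 3 P = 3 P$)
$\left(1663255 + 611356\right) \left(s{\left(I \right)} - 1588654\right) = \left(1663255 + 611356\right) \left(3 \left(- \frac{449}{353}\right) - 1588654\right) = 2274611 \left(- \frac{1347}{353} - 1588654\right) = 2274611 \left(- \frac{560796209}{353}\right) = - \frac{1275593225749699}{353}$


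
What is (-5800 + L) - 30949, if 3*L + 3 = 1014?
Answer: -36412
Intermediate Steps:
L = 337 (L = -1 + (⅓)*1014 = -1 + 338 = 337)
(-5800 + L) - 30949 = (-5800 + 337) - 30949 = -5463 - 30949 = -36412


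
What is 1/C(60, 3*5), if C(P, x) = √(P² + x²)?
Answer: √17/255 ≈ 0.016169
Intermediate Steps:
1/C(60, 3*5) = 1/(√(60² + (3*5)²)) = 1/(√(3600 + 15²)) = 1/(√(3600 + 225)) = 1/(√3825) = 1/(15*√17) = √17/255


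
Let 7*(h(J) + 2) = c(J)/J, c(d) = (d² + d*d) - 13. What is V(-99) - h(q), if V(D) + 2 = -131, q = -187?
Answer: -101554/1309 ≈ -77.581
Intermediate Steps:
V(D) = -133 (V(D) = -2 - 131 = -133)
c(d) = -13 + 2*d² (c(d) = (d² + d²) - 13 = 2*d² - 13 = -13 + 2*d²)
h(J) = -2 + (-13 + 2*J²)/(7*J) (h(J) = -2 + ((-13 + 2*J²)/J)/7 = -2 + (-13 + 2*J²)/(7*J))
V(-99) - h(q) = -133 - (-2 - 13/7/(-187) + (2/7)*(-187)) = -133 - (-2 - 13/7*(-1/187) - 374/7) = -133 - (-2 + 13/1309 - 374/7) = -133 - 1*(-72543/1309) = -133 + 72543/1309 = -101554/1309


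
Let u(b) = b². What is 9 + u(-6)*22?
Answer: 801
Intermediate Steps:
9 + u(-6)*22 = 9 + (-6)²*22 = 9 + 36*22 = 9 + 792 = 801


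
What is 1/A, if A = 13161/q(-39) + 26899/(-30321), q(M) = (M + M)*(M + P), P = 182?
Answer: -112733478/233028709 ≈ -0.48378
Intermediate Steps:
q(M) = 2*M*(182 + M) (q(M) = (M + M)*(M + 182) = (2*M)*(182 + M) = 2*M*(182 + M))
A = -233028709/112733478 (A = 13161/((2*(-39)*(182 - 39))) + 26899/(-30321) = 13161/((2*(-39)*143)) + 26899*(-1/30321) = 13161/(-11154) - 26899/30321 = 13161*(-1/11154) - 26899/30321 = -4387/3718 - 26899/30321 = -233028709/112733478 ≈ -2.0671)
1/A = 1/(-233028709/112733478) = -112733478/233028709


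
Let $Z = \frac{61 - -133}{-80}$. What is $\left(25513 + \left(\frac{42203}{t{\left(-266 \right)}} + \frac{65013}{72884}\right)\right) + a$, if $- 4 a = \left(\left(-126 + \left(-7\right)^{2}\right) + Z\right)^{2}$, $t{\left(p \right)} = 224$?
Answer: $\frac{2813347542091}{116614400} \approx 24125.0$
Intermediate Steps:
$Z = - \frac{97}{40}$ ($Z = \left(61 + 133\right) \left(- \frac{1}{80}\right) = 194 \left(- \frac{1}{80}\right) = - \frac{97}{40} \approx -2.425$)
$a = - \frac{10093329}{6400}$ ($a = - \frac{\left(\left(-126 + \left(-7\right)^{2}\right) - \frac{97}{40}\right)^{2}}{4} = - \frac{\left(\left(-126 + 49\right) - \frac{97}{40}\right)^{2}}{4} = - \frac{\left(-77 - \frac{97}{40}\right)^{2}}{4} = - \frac{\left(- \frac{3177}{40}\right)^{2}}{4} = \left(- \frac{1}{4}\right) \frac{10093329}{1600} = - \frac{10093329}{6400} \approx -1577.1$)
$\left(25513 + \left(\frac{42203}{t{\left(-266 \right)}} + \frac{65013}{72884}\right)\right) + a = \left(25513 + \left(\frac{42203}{224} + \frac{65013}{72884}\right)\right) - \frac{10093329}{6400} = \left(25513 + \left(42203 \cdot \frac{1}{224} + 65013 \cdot \frac{1}{72884}\right)\right) - \frac{10093329}{6400} = \left(25513 + \left(\frac{6029}{32} + \frac{65013}{72884}\right)\right) - \frac{10093329}{6400} = \left(25513 + \frac{110374513}{583072}\right) - \frac{10093329}{6400} = \frac{14986290449}{583072} - \frac{10093329}{6400} = \frac{2813347542091}{116614400}$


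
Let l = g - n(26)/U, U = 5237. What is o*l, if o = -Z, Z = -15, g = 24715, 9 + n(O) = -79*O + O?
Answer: 1941517380/5237 ≈ 3.7073e+5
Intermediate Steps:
n(O) = -9 - 78*O (n(O) = -9 + (-79*O + O) = -9 - 78*O)
o = 15 (o = -1*(-15) = 15)
l = 129434492/5237 (l = 24715 - (-9 - 78*26)/5237 = 24715 - (-9 - 2028)/5237 = 24715 - (-2037)/5237 = 24715 - 1*(-2037/5237) = 24715 + 2037/5237 = 129434492/5237 ≈ 24715.)
o*l = 15*(129434492/5237) = 1941517380/5237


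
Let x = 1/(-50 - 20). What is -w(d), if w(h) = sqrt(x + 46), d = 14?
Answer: -sqrt(225330)/70 ≈ -6.7813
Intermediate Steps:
x = -1/70 (x = 1/(-70) = -1/70 ≈ -0.014286)
w(h) = sqrt(225330)/70 (w(h) = sqrt(-1/70 + 46) = sqrt(3219/70) = sqrt(225330)/70)
-w(d) = -sqrt(225330)/70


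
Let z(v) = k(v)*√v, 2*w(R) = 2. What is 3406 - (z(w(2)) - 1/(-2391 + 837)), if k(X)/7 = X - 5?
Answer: 5336435/1554 ≈ 3434.0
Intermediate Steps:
w(R) = 1 (w(R) = (½)*2 = 1)
k(X) = -35 + 7*X (k(X) = 7*(X - 5) = 7*(-5 + X) = -35 + 7*X)
z(v) = √v*(-35 + 7*v) (z(v) = (-35 + 7*v)*√v = √v*(-35 + 7*v))
3406 - (z(w(2)) - 1/(-2391 + 837)) = 3406 - (7*√1*(-5 + 1) - 1/(-2391 + 837)) = 3406 - (7*1*(-4) - 1/(-1554)) = 3406 - (-28 - 1*(-1/1554)) = 3406 - (-28 + 1/1554) = 3406 - 1*(-43511/1554) = 3406 + 43511/1554 = 5336435/1554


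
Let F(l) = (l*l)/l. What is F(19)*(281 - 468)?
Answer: -3553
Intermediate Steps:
F(l) = l (F(l) = l**2/l = l)
F(19)*(281 - 468) = 19*(281 - 468) = 19*(-187) = -3553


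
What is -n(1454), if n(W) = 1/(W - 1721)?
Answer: 1/267 ≈ 0.0037453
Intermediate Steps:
n(W) = 1/(-1721 + W)
-n(1454) = -1/(-1721 + 1454) = -1/(-267) = -1*(-1/267) = 1/267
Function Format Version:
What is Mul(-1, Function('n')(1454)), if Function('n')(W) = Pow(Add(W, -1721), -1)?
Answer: Rational(1, 267) ≈ 0.0037453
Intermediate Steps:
Function('n')(W) = Pow(Add(-1721, W), -1)
Mul(-1, Function('n')(1454)) = Mul(-1, Pow(Add(-1721, 1454), -1)) = Mul(-1, Pow(-267, -1)) = Mul(-1, Rational(-1, 267)) = Rational(1, 267)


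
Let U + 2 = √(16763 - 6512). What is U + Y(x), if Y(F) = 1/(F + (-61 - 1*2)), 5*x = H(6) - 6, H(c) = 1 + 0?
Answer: -129/64 + 3*√1139 ≈ 99.232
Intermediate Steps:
H(c) = 1
U = -2 + 3*√1139 (U = -2 + √(16763 - 6512) = -2 + √10251 = -2 + 3*√1139 ≈ 99.247)
x = -1 (x = (1 - 6)/5 = (⅕)*(-5) = -1)
Y(F) = 1/(-63 + F) (Y(F) = 1/(F + (-61 - 2)) = 1/(F - 63) = 1/(-63 + F))
U + Y(x) = (-2 + 3*√1139) + 1/(-63 - 1) = (-2 + 3*√1139) + 1/(-64) = (-2 + 3*√1139) - 1/64 = -129/64 + 3*√1139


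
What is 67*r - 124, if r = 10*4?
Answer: 2556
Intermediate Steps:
r = 40
67*r - 124 = 67*40 - 124 = 2680 - 124 = 2556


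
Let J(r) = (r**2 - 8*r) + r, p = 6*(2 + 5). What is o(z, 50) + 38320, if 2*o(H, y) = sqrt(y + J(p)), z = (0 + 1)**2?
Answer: 38320 + 2*sqrt(95) ≈ 38340.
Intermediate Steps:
z = 1 (z = 1**2 = 1)
p = 42 (p = 6*7 = 42)
J(r) = r**2 - 7*r
o(H, y) = sqrt(1470 + y)/2 (o(H, y) = sqrt(y + 42*(-7 + 42))/2 = sqrt(y + 42*35)/2 = sqrt(y + 1470)/2 = sqrt(1470 + y)/2)
o(z, 50) + 38320 = sqrt(1470 + 50)/2 + 38320 = sqrt(1520)/2 + 38320 = (4*sqrt(95))/2 + 38320 = 2*sqrt(95) + 38320 = 38320 + 2*sqrt(95)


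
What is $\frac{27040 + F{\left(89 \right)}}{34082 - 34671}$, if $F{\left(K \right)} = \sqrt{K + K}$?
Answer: $- \frac{27040}{589} - \frac{\sqrt{178}}{589} \approx -45.931$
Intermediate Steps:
$F{\left(K \right)} = \sqrt{2} \sqrt{K}$ ($F{\left(K \right)} = \sqrt{2 K} = \sqrt{2} \sqrt{K}$)
$\frac{27040 + F{\left(89 \right)}}{34082 - 34671} = \frac{27040 + \sqrt{2} \sqrt{89}}{34082 - 34671} = \frac{27040 + \sqrt{178}}{-589} = \left(27040 + \sqrt{178}\right) \left(- \frac{1}{589}\right) = - \frac{27040}{589} - \frac{\sqrt{178}}{589}$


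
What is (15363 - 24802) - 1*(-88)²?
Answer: -17183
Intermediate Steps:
(15363 - 24802) - 1*(-88)² = -9439 - 1*7744 = -9439 - 7744 = -17183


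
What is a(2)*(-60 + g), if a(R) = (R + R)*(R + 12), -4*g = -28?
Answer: -2968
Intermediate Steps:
g = 7 (g = -1/4*(-28) = 7)
a(R) = 2*R*(12 + R) (a(R) = (2*R)*(12 + R) = 2*R*(12 + R))
a(2)*(-60 + g) = (2*2*(12 + 2))*(-60 + 7) = (2*2*14)*(-53) = 56*(-53) = -2968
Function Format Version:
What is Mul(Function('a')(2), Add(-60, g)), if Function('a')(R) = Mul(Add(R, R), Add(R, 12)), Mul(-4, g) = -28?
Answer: -2968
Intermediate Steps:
g = 7 (g = Mul(Rational(-1, 4), -28) = 7)
Function('a')(R) = Mul(2, R, Add(12, R)) (Function('a')(R) = Mul(Mul(2, R), Add(12, R)) = Mul(2, R, Add(12, R)))
Mul(Function('a')(2), Add(-60, g)) = Mul(Mul(2, 2, Add(12, 2)), Add(-60, 7)) = Mul(Mul(2, 2, 14), -53) = Mul(56, -53) = -2968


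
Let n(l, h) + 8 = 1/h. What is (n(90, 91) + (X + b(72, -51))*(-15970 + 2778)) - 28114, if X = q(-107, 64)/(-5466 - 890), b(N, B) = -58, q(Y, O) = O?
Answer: 15227242361/20657 ≈ 7.3715e+5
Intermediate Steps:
n(l, h) = -8 + 1/h
X = -16/1589 (X = 64/(-5466 - 890) = 64/(-6356) = 64*(-1/6356) = -16/1589 ≈ -0.010069)
(n(90, 91) + (X + b(72, -51))*(-15970 + 2778)) - 28114 = ((-8 + 1/91) + (-16/1589 - 58)*(-15970 + 2778)) - 28114 = ((-8 + 1/91) - 92178/1589*(-13192)) - 28114 = (-727/91 + 1216012176/1589) - 28114 = 15807993259/20657 - 28114 = 15227242361/20657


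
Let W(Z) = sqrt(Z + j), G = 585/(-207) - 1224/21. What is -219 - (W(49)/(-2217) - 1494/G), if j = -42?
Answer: -2395275/9839 + sqrt(7)/2217 ≈ -243.45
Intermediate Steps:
G = -9839/161 (G = 585*(-1/207) - 1224*1/21 = -65/23 - 408/7 = -9839/161 ≈ -61.112)
W(Z) = sqrt(-42 + Z) (W(Z) = sqrt(Z - 42) = sqrt(-42 + Z))
-219 - (W(49)/(-2217) - 1494/G) = -219 - (sqrt(-42 + 49)/(-2217) - 1494/(-9839/161)) = -219 - (sqrt(7)*(-1/2217) - 1494*(-161/9839)) = -219 - (-sqrt(7)/2217 + 240534/9839) = -219 - (240534/9839 - sqrt(7)/2217) = -219 + (-240534/9839 + sqrt(7)/2217) = -2395275/9839 + sqrt(7)/2217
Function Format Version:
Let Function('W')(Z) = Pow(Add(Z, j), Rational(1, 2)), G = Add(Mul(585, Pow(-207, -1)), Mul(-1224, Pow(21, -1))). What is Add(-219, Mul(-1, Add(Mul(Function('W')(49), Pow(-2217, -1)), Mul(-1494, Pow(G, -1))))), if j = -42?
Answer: Add(Rational(-2395275, 9839), Mul(Rational(1, 2217), Pow(7, Rational(1, 2)))) ≈ -243.45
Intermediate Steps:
G = Rational(-9839, 161) (G = Add(Mul(585, Rational(-1, 207)), Mul(-1224, Rational(1, 21))) = Add(Rational(-65, 23), Rational(-408, 7)) = Rational(-9839, 161) ≈ -61.112)
Function('W')(Z) = Pow(Add(-42, Z), Rational(1, 2)) (Function('W')(Z) = Pow(Add(Z, -42), Rational(1, 2)) = Pow(Add(-42, Z), Rational(1, 2)))
Add(-219, Mul(-1, Add(Mul(Function('W')(49), Pow(-2217, -1)), Mul(-1494, Pow(G, -1))))) = Add(-219, Mul(-1, Add(Mul(Pow(Add(-42, 49), Rational(1, 2)), Pow(-2217, -1)), Mul(-1494, Pow(Rational(-9839, 161), -1))))) = Add(-219, Mul(-1, Add(Mul(Pow(7, Rational(1, 2)), Rational(-1, 2217)), Mul(-1494, Rational(-161, 9839))))) = Add(-219, Mul(-1, Add(Mul(Rational(-1, 2217), Pow(7, Rational(1, 2))), Rational(240534, 9839)))) = Add(-219, Mul(-1, Add(Rational(240534, 9839), Mul(Rational(-1, 2217), Pow(7, Rational(1, 2)))))) = Add(-219, Add(Rational(-240534, 9839), Mul(Rational(1, 2217), Pow(7, Rational(1, 2))))) = Add(Rational(-2395275, 9839), Mul(Rational(1, 2217), Pow(7, Rational(1, 2))))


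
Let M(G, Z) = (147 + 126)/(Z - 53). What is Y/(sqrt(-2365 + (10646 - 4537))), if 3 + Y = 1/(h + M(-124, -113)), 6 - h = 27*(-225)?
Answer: -3027353*sqrt(26)/314861976 ≈ -0.049026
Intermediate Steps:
M(G, Z) = 273/(-53 + Z)
h = 6081 (h = 6 - 27*(-225) = 6 - 1*(-6075) = 6 + 6075 = 6081)
Y = -3027353/1009173 (Y = -3 + 1/(6081 + 273/(-53 - 113)) = -3 + 1/(6081 + 273/(-166)) = -3 + 1/(6081 + 273*(-1/166)) = -3 + 1/(6081 - 273/166) = -3 + 1/(1009173/166) = -3 + 166/1009173 = -3027353/1009173 ≈ -2.9998)
Y/(sqrt(-2365 + (10646 - 4537))) = -3027353/(1009173*sqrt(-2365 + (10646 - 4537))) = -3027353/(1009173*sqrt(-2365 + 6109)) = -3027353*sqrt(26)/312/1009173 = -3027353*sqrt(26)/314861976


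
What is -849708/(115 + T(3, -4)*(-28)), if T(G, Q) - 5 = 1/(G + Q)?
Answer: -283236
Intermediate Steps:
T(G, Q) = 5 + 1/(G + Q)
-849708/(115 + T(3, -4)*(-28)) = -849708/(115 + ((1 + 5*3 + 5*(-4))/(3 - 4))*(-28)) = -849708/(115 + ((1 + 15 - 20)/(-1))*(-28)) = -849708/(115 - 1*(-4)*(-28)) = -849708/(115 + 4*(-28)) = -849708/(115 - 112) = -849708/3 = -849708*⅓ = -283236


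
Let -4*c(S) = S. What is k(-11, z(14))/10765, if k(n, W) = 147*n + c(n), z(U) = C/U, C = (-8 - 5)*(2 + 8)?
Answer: -6457/43060 ≈ -0.14995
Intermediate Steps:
C = -130 (C = -13*10 = -130)
z(U) = -130/U
c(S) = -S/4
k(n, W) = 587*n/4 (k(n, W) = 147*n - n/4 = 587*n/4)
k(-11, z(14))/10765 = ((587/4)*(-11))/10765 = -6457/4*1/10765 = -6457/43060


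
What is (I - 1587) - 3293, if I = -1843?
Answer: -6723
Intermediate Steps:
(I - 1587) - 3293 = (-1843 - 1587) - 3293 = -3430 - 3293 = -6723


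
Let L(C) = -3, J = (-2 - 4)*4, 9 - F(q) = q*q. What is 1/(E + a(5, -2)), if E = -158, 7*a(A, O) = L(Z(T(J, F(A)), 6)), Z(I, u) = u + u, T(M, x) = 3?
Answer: -7/1109 ≈ -0.0063120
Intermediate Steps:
F(q) = 9 - q**2 (F(q) = 9 - q*q = 9 - q**2)
J = -24 (J = -6*4 = -24)
Z(I, u) = 2*u
a(A, O) = -3/7 (a(A, O) = (1/7)*(-3) = -3/7)
1/(E + a(5, -2)) = 1/(-158 - 3/7) = 1/(-1109/7) = -7/1109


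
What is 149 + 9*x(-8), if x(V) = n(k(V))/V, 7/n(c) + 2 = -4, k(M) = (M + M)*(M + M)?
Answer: 2405/16 ≈ 150.31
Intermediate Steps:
k(M) = 4*M² (k(M) = (2*M)*(2*M) = 4*M²)
n(c) = -7/6 (n(c) = 7/(-2 - 4) = 7/(-6) = 7*(-⅙) = -7/6)
x(V) = -7/(6*V)
149 + 9*x(-8) = 149 + 9*(-7/6/(-8)) = 149 + 9*(-7/6*(-⅛)) = 149 + 9*(7/48) = 149 + 21/16 = 2405/16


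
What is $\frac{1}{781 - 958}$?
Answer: $- \frac{1}{177} \approx -0.0056497$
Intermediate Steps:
$\frac{1}{781 - 958} = \frac{1}{-177} = - \frac{1}{177}$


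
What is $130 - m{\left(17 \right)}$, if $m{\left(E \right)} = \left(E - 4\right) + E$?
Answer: $100$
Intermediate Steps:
$m{\left(E \right)} = -4 + 2 E$ ($m{\left(E \right)} = \left(-4 + E\right) + E = -4 + 2 E$)
$130 - m{\left(17 \right)} = 130 - \left(-4 + 2 \cdot 17\right) = 130 - \left(-4 + 34\right) = 130 - 30 = 100$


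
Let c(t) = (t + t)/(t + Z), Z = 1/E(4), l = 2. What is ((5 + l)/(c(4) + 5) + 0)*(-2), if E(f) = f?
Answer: -238/117 ≈ -2.0342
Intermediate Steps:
Z = ¼ (Z = 1/4 = ¼ ≈ 0.25000)
c(t) = 2*t/(¼ + t) (c(t) = (t + t)/(t + ¼) = (2*t)/(¼ + t) = 2*t/(¼ + t))
((5 + l)/(c(4) + 5) + 0)*(-2) = ((5 + 2)/(8*4/(1 + 4*4) + 5) + 0)*(-2) = (7/(8*4/(1 + 16) + 5) + 0)*(-2) = (7/(8*4/17 + 5) + 0)*(-2) = (7/(8*4*(1/17) + 5) + 0)*(-2) = (7/(32/17 + 5) + 0)*(-2) = (7/(117/17) + 0)*(-2) = (7*(17/117) + 0)*(-2) = (119/117 + 0)*(-2) = (119/117)*(-2) = -238/117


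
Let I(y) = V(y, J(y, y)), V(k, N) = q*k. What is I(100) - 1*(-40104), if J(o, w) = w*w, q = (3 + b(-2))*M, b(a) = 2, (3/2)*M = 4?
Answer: 124312/3 ≈ 41437.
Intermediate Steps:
M = 8/3 (M = (2/3)*4 = 8/3 ≈ 2.6667)
q = 40/3 (q = (3 + 2)*(8/3) = 5*(8/3) = 40/3 ≈ 13.333)
J(o, w) = w**2
V(k, N) = 40*k/3
I(y) = 40*y/3
I(100) - 1*(-40104) = (40/3)*100 - 1*(-40104) = 4000/3 + 40104 = 124312/3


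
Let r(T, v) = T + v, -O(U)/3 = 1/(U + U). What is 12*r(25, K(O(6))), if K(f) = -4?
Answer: 252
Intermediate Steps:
O(U) = -3/(2*U) (O(U) = -3/(U + U) = -3*1/(2*U) = -3/(2*U))
12*r(25, K(O(6))) = 12*(25 - 4) = 12*21 = 252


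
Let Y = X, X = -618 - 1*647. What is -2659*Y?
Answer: 3363635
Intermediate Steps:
X = -1265 (X = -618 - 647 = -1265)
Y = -1265
-2659*Y = -2659*(-1265) = 3363635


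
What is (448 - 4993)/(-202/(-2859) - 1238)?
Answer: 2598831/707848 ≈ 3.6715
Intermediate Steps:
(448 - 4993)/(-202/(-2859) - 1238) = -4545/(-202*(-1/2859) - 1238) = -4545/(202/2859 - 1238) = -4545/(-3539240/2859) = -4545*(-2859/3539240) = 2598831/707848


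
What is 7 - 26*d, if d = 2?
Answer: -45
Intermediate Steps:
7 - 26*d = 7 - 26*2 = 7 - 52 = -45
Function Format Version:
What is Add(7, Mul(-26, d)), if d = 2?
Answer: -45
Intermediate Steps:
Add(7, Mul(-26, d)) = Add(7, Mul(-26, 2)) = Add(7, -52) = -45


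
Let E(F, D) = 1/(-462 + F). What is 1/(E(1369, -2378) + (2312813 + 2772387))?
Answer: 907/4612276401 ≈ 1.9665e-7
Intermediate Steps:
1/(E(1369, -2378) + (2312813 + 2772387)) = 1/(1/(-462 + 1369) + (2312813 + 2772387)) = 1/(1/907 + 5085200) = 1/(4612276401/907) = 907/4612276401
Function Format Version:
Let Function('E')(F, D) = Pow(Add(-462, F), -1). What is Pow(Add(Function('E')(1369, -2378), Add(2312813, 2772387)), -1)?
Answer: Rational(907, 4612276401) ≈ 1.9665e-7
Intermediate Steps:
Pow(Add(Function('E')(1369, -2378), Add(2312813, 2772387)), -1) = Pow(Add(Pow(Add(-462, 1369), -1), Add(2312813, 2772387)), -1) = Pow(Add(Pow(907, -1), 5085200), -1) = Pow(Add(Rational(1, 907), 5085200), -1) = Pow(Rational(4612276401, 907), -1) = Rational(907, 4612276401)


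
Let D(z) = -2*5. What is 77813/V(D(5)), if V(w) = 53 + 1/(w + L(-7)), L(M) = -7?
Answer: 1322821/900 ≈ 1469.8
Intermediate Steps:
D(z) = -10
V(w) = 53 + 1/(-7 + w) (V(w) = 53 + 1/(w - 7) = 53 + 1/(-7 + w))
77813/V(D(5)) = 77813/(((-370 + 53*(-10))/(-7 - 10))) = 77813/(((-370 - 530)/(-17))) = 77813/((-1/17*(-900))) = 77813/(900/17) = 77813*(17/900) = 1322821/900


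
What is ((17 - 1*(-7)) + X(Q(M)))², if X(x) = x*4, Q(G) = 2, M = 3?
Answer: 1024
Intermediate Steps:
X(x) = 4*x
((17 - 1*(-7)) + X(Q(M)))² = ((17 - 1*(-7)) + 4*2)² = ((17 + 7) + 8)² = (24 + 8)² = 32² = 1024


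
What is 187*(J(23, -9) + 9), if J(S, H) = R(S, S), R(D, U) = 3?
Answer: 2244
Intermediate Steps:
J(S, H) = 3
187*(J(23, -9) + 9) = 187*(3 + 9) = 187*12 = 2244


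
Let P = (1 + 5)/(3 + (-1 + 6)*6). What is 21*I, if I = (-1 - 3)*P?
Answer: -168/11 ≈ -15.273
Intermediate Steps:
P = 2/11 (P = 6/(3 + 5*6) = 6/(3 + 30) = 6/33 = 6*(1/33) = 2/11 ≈ 0.18182)
I = -8/11 (I = (-1 - 3)*(2/11) = -4*2/11 = -8/11 ≈ -0.72727)
21*I = 21*(-8/11) = -168/11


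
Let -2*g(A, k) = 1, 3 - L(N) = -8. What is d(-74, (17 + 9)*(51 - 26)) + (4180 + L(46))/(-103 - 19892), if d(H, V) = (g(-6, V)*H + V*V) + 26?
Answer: 2816380998/6665 ≈ 4.2256e+5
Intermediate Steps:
L(N) = 11 (L(N) = 3 - 1*(-8) = 3 + 8 = 11)
g(A, k) = -½ (g(A, k) = -½*1 = -½)
d(H, V) = 26 + V² - H/2 (d(H, V) = (-H/2 + V*V) + 26 = (-H/2 + V²) + 26 = (V² - H/2) + 26 = 26 + V² - H/2)
d(-74, (17 + 9)*(51 - 26)) + (4180 + L(46))/(-103 - 19892) = (26 + ((17 + 9)*(51 - 26))² - ½*(-74)) + (4180 + 11)/(-103 - 19892) = (26 + (26*25)² + 37) + 4191/(-19995) = (26 + 650² + 37) + 4191*(-1/19995) = (26 + 422500 + 37) - 1397/6665 = 422563 - 1397/6665 = 2816380998/6665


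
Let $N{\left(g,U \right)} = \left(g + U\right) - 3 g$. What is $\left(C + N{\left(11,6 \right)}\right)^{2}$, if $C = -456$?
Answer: $222784$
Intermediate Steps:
$N{\left(g,U \right)} = U - 2 g$ ($N{\left(g,U \right)} = \left(U + g\right) - 3 g = U - 2 g$)
$\left(C + N{\left(11,6 \right)}\right)^{2} = \left(-456 + \left(6 - 22\right)\right)^{2} = \left(-456 - 16\right)^{2} = \left(-472\right)^{2} = 222784$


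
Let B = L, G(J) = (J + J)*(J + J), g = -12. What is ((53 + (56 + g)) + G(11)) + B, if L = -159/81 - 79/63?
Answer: 109201/189 ≈ 577.78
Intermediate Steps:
G(J) = 4*J**2 (G(J) = (2*J)*(2*J) = 4*J**2)
L = -608/189 (L = -159*1/81 - 79*1/63 = -53/27 - 79/63 = -608/189 ≈ -3.2169)
B = -608/189 ≈ -3.2169
((53 + (56 + g)) + G(11)) + B = ((53 + (56 - 12)) + 4*11**2) - 608/189 = ((53 + 44) + 4*121) - 608/189 = (97 + 484) - 608/189 = 581 - 608/189 = 109201/189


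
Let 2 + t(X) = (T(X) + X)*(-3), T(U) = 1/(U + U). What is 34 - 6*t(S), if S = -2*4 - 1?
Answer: -117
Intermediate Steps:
S = -9 (S = -8 - 1 = -9)
T(U) = 1/(2*U)
t(X) = -2 - 3*X - 3/(2*X) (t(X) = -2 + (1/(2*X) + X)*(-3) = -2 + (X + 1/(2*X))*(-3) = -2 + (-3*X - 3/(2*X)) = -2 - 3*X - 3/(2*X))
34 - 6*t(S) = 34 - 6*(-2 - 3*(-9) - 3/2/(-9)) = 34 - 6*(-2 + 27 - 3/2*(-1/9)) = 34 - 6*(-2 + 27 + 1/6) = 34 - 6*151/6 = 34 - 151 = -117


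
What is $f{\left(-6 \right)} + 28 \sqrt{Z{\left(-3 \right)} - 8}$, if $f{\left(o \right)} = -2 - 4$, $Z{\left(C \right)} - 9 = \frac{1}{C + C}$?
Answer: $-6 + \frac{14 \sqrt{30}}{3} \approx 19.56$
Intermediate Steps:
$Z{\left(C \right)} = 9 + \frac{1}{2 C}$ ($Z{\left(C \right)} = 9 + \frac{1}{C + C} = 9 + \frac{1}{2 C}$)
$f{\left(o \right)} = -6$ ($f{\left(o \right)} = -2 - 4 = -6$)
$f{\left(-6 \right)} + 28 \sqrt{Z{\left(-3 \right)} - 8} = -6 + 28 \sqrt{\left(9 + \frac{1}{2 \left(-3\right)}\right) - 8} = -6 + 28 \sqrt{\left(9 + \frac{1}{2} \left(- \frac{1}{3}\right)\right) - 8} = -6 + 28 \sqrt{\left(9 - \frac{1}{6}\right) - 8} = -6 + 28 \sqrt{\frac{53}{6} - 8} = -6 + 28 \sqrt{\frac{5}{6}} = -6 + 28 \frac{\sqrt{30}}{6} = -6 + \frac{14 \sqrt{30}}{3}$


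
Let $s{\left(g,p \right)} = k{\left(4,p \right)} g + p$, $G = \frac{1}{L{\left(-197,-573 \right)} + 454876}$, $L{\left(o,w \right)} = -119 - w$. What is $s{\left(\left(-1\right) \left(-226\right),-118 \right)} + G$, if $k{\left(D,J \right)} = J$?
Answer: $- \frac{12196469379}{455330} \approx -26786.0$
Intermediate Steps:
$G = \frac{1}{455330}$ ($G = \frac{1}{\left(-119 - -573\right) + 454876} = \frac{1}{\left(-119 + 573\right) + 454876} = \frac{1}{454 + 454876} = \frac{1}{455330} \approx 2.1962 \cdot 10^{-6}$)
$s{\left(g,p \right)} = p + g p$ ($s{\left(g,p \right)} = p g + p = g p + p = p + g p$)
$s{\left(\left(-1\right) \left(-226\right),-118 \right)} + G = - 118 \left(1 - -226\right) + \frac{1}{455330} = - 118 \left(1 + 226\right) + \frac{1}{455330} = \left(-118\right) 227 + \frac{1}{455330} = -26786 + \frac{1}{455330} = - \frac{12196469379}{455330}$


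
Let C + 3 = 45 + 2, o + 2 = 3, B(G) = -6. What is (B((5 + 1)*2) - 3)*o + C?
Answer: 35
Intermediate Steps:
o = 1 (o = -2 + 3 = 1)
C = 44 (C = -3 + (45 + 2) = -3 + 47 = 44)
(B((5 + 1)*2) - 3)*o + C = (-6 - 3)*1 + 44 = -9*1 + 44 = -9 + 44 = 35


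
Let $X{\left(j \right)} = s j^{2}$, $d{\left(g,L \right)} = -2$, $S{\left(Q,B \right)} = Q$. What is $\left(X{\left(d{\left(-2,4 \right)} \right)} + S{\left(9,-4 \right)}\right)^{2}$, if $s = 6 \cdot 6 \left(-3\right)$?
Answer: $178929$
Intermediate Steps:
$s = -108$ ($s = 36 \left(-3\right) = -108$)
$X{\left(j \right)} = - 108 j^{2}$
$\left(X{\left(d{\left(-2,4 \right)} \right)} + S{\left(9,-4 \right)}\right)^{2} = \left(- 108 \left(-2\right)^{2} + 9\right)^{2} = \left(\left(-108\right) 4 + 9\right)^{2} = \left(-432 + 9\right)^{2} = \left(-423\right)^{2} = 178929$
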